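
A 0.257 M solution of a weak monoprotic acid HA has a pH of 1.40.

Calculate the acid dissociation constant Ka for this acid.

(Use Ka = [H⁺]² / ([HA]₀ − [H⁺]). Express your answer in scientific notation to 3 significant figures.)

[H⁺] = 10^(−pH) = 10^(−1.40) = 3.981e-02 M. For HA ⇌ H⁺ + A⁻, Ka = [H⁺][A⁻]/[HA] = [H⁺]² / ([HA]₀ − [H⁺]) = (3.981e-02)² / (0.257 − 3.981e-02) = 7.30e-03.

K_a = 7.30e-03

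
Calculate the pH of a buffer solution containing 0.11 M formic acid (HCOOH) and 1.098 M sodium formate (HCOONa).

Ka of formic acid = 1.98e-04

pKa = -log(1.98e-04) = 3.70. pH = pKa + log([A⁻]/[HA]) = 3.70 + log(1.098/0.11)

pH = 4.70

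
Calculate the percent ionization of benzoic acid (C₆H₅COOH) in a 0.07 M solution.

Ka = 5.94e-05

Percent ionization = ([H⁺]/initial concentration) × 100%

Using Ka equilibrium: x² + Ka×x - Ka×C = 0. Solving: [H⁺] = 2.0096e-03. Percent = (2.0096e-03/0.07) × 100

Percent ionization = 2.87%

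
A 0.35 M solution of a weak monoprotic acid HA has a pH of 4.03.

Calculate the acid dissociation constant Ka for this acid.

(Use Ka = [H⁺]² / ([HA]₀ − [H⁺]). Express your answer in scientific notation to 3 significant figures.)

[H⁺] = 10^(−pH) = 10^(−4.03) = 9.333e-05 M. For HA ⇌ H⁺ + A⁻, Ka = [H⁺][A⁻]/[HA] = [H⁺]² / ([HA]₀ − [H⁺]) = (9.333e-05)² / (0.35 − 9.333e-05) = 2.49e-08.

K_a = 2.49e-08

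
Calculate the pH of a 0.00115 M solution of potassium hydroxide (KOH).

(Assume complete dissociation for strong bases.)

[OH⁻] = 0.00115 M for strong base. pOH = -log[OH⁻] = 2.94, pH = 14 - pOH

pH = 11.06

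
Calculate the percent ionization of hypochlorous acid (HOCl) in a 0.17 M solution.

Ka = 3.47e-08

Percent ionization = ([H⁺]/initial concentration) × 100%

Using Ka equilibrium: x² + Ka×x - Ka×C = 0. Solving: [H⁺] = 7.6788e-05. Percent = (7.6788e-05/0.17) × 100

Percent ionization = 0.0452%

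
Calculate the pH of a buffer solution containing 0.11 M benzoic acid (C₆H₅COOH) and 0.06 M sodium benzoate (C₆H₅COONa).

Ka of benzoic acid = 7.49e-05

pKa = -log(7.49e-05) = 4.13. pH = pKa + log([A⁻]/[HA]) = 4.13 + log(0.06/0.11)

pH = 3.86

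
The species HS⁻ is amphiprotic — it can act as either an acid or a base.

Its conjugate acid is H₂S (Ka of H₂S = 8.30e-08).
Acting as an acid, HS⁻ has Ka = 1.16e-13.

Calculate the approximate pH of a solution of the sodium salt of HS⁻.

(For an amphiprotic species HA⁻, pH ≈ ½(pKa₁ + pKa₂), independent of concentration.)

pKa₁ = -log(8.30e-08) = 7.08; pKa₂ = -log(1.16e-13) = 12.94. For an amphiprotic species, pH ≈ ½(pKa₁ + pKa₂) = ½(7.08 + 12.94) = 10.01.

pH = 10.01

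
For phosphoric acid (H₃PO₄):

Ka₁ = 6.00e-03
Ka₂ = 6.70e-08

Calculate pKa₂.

pKa₂ = -log(Ka₂) = -log(6.70e-08) = 7.17.

pK_{a2} = 7.17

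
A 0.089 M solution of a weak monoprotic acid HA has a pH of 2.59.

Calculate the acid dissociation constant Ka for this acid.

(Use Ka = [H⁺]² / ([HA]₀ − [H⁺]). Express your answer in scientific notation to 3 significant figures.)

[H⁺] = 10^(−pH) = 10^(−2.59) = 2.570e-03 M. For HA ⇌ H⁺ + A⁻, Ka = [H⁺][A⁻]/[HA] = [H⁺]² / ([HA]₀ − [H⁺]) = (2.570e-03)² / (0.089 − 2.570e-03) = 7.64e-05.

K_a = 7.64e-05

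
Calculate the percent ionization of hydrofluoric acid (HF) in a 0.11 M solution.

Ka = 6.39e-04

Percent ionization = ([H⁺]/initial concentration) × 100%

Using Ka equilibrium: x² + Ka×x - Ka×C = 0. Solving: [H⁺] = 8.0705e-03. Percent = (8.0705e-03/0.11) × 100

Percent ionization = 7.34%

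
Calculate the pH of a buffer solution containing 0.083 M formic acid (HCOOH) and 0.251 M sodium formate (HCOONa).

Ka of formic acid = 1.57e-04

pKa = -log(1.57e-04) = 3.80. pH = pKa + log([A⁻]/[HA]) = 3.80 + log(0.251/0.083)

pH = 4.28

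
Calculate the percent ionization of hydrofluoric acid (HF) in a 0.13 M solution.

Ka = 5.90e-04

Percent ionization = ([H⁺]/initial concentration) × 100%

Using Ka equilibrium: x² + Ka×x - Ka×C = 0. Solving: [H⁺] = 8.4678e-03. Percent = (8.4678e-03/0.13) × 100

Percent ionization = 6.51%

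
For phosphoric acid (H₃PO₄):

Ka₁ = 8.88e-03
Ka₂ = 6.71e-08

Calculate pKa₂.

pKa₂ = -log(Ka₂) = -log(6.71e-08) = 7.17.

pK_{a2} = 7.17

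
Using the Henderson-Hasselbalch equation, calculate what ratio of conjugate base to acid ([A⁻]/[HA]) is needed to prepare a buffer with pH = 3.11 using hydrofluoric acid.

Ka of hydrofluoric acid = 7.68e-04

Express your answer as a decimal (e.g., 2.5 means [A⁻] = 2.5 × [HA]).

pKa = -log(7.68e-04) = 3.1146. pH = pKa + log([A⁻]/[HA]), so log([A⁻]/[HA]) = pH − pKa = 3.11 − 3.1146 = -0.0046. [A⁻]/[HA] = 10^(-0.0046) = 0.989

[A⁻]/[HA] = 0.989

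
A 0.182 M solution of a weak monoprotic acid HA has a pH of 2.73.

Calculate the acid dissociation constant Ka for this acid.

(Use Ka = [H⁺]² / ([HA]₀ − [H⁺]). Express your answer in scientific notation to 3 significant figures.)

[H⁺] = 10^(−pH) = 10^(−2.73) = 1.862e-03 M. For HA ⇌ H⁺ + A⁻, Ka = [H⁺][A⁻]/[HA] = [H⁺]² / ([HA]₀ − [H⁺]) = (1.862e-03)² / (0.182 − 1.862e-03) = 1.92e-05.

K_a = 1.92e-05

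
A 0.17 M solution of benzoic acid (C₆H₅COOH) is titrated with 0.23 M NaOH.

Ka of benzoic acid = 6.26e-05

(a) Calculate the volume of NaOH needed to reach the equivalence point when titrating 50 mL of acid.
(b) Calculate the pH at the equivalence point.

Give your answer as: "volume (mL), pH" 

moles acid = 0.17 × 50/1000 = 0.0085 mol; V_base = moles/0.23 × 1000 = 37.0 mL. At equivalence only the conjugate base is present: [A⁻] = 0.0085/0.087 = 9.7750e-02 M. Kb = Kw/Ka = 1.60e-10; [OH⁻] = √(Kb × [A⁻]) = 3.9516e-06; pOH = 5.40; pH = 14 - pOH = 8.60.

V = 37.0 mL, pH = 8.60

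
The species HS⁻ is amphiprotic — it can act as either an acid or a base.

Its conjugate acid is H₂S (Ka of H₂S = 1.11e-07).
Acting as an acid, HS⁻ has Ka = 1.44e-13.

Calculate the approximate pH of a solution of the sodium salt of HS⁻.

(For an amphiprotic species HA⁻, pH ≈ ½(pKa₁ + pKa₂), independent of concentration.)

pKa₁ = -log(1.11e-07) = 6.95; pKa₂ = -log(1.44e-13) = 12.84. For an amphiprotic species, pH ≈ ½(pKa₁ + pKa₂) = ½(6.95 + 12.84) = 9.90.

pH = 9.90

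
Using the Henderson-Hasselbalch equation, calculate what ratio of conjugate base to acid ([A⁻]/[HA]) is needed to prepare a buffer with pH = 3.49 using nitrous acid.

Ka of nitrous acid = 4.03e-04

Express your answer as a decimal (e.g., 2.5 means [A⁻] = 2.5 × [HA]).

pKa = -log(4.03e-04) = 3.3947. pH = pKa + log([A⁻]/[HA]), so log([A⁻]/[HA]) = pH − pKa = 3.49 − 3.3947 = 0.0953. [A⁻]/[HA] = 10^(0.0953) = 1.25

[A⁻]/[HA] = 1.25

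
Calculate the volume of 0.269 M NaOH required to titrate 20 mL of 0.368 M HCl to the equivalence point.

At equivalence: moles acid = moles base. moles HCl = 0.368 × 20/1000 = 0.00736 mol. V_base = moles / 0.269 × 1000 = 27.4 mL.

V_{base} = 27.4 mL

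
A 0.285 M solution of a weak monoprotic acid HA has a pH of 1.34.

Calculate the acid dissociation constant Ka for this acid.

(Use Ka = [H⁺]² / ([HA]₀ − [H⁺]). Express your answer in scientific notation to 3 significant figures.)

[H⁺] = 10^(−pH) = 10^(−1.34) = 4.571e-02 M. For HA ⇌ H⁺ + A⁻, Ka = [H⁺][A⁻]/[HA] = [H⁺]² / ([HA]₀ − [H⁺]) = (4.571e-02)² / (0.285 − 4.571e-02) = 8.73e-03.

K_a = 8.73e-03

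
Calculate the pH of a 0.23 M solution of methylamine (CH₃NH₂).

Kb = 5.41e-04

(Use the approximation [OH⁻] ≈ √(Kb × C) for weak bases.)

[OH⁻] = √(Kb × C) = √(5.41e-04 × 0.23) = 1.1155e-02. pOH = 1.95, pH = 14 - pOH

pH = 12.05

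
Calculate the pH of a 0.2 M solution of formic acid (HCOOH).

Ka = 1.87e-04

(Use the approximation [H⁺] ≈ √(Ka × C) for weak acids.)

[H⁺] = √(Ka × C) = √(1.87e-04 × 0.2) = 6.1156e-03. pH = -log(6.1156e-03)

pH = 2.21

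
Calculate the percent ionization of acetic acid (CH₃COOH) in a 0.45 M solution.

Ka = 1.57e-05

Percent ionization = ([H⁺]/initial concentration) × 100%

Using Ka equilibrium: x² + Ka×x - Ka×C = 0. Solving: [H⁺] = 2.6502e-03. Percent = (2.6502e-03/0.45) × 100

Percent ionization = 0.589%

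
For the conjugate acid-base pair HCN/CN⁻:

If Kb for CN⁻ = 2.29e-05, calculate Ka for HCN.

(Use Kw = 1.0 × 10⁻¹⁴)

For a conjugate pair Ka × Kb = Kw, so Ka = Kw/Kb = 1.0 × 10⁻¹⁴ / 2.29e-05 = 4.37e-10.

K_a = 4.37e-10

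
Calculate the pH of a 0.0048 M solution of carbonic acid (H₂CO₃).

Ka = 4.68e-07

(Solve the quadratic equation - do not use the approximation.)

x² + Ka×x - Ka×C = 0. Using quadratic formula: [H⁺] = 4.7163e-05

pH = 4.33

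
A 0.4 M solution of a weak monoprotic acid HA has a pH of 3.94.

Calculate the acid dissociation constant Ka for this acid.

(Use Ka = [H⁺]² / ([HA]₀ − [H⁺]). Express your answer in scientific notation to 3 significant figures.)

[H⁺] = 10^(−pH) = 10^(−3.94) = 1.148e-04 M. For HA ⇌ H⁺ + A⁻, Ka = [H⁺][A⁻]/[HA] = [H⁺]² / ([HA]₀ − [H⁺]) = (1.148e-04)² / (0.4 − 1.148e-04) = 3.30e-08.

K_a = 3.30e-08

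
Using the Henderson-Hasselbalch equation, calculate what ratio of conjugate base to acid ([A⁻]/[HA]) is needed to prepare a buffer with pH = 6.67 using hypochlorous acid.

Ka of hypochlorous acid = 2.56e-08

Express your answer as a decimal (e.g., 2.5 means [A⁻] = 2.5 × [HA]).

pKa = -log(2.56e-08) = 7.5918. pH = pKa + log([A⁻]/[HA]), so log([A⁻]/[HA]) = pH − pKa = 6.67 − 7.5918 = -0.9218. [A⁻]/[HA] = 10^(-0.9218) = 0.120

[A⁻]/[HA] = 0.120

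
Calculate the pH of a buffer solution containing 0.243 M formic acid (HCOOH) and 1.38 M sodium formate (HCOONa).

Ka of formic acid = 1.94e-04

pKa = -log(1.94e-04) = 3.71. pH = pKa + log([A⁻]/[HA]) = 3.71 + log(1.38/0.243)

pH = 4.47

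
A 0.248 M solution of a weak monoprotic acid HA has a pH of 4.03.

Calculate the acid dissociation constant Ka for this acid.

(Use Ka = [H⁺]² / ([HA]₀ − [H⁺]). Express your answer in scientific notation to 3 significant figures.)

[H⁺] = 10^(−pH) = 10^(−4.03) = 9.333e-05 M. For HA ⇌ H⁺ + A⁻, Ka = [H⁺][A⁻]/[HA] = [H⁺]² / ([HA]₀ − [H⁺]) = (9.333e-05)² / (0.248 − 9.333e-05) = 3.51e-08.

K_a = 3.51e-08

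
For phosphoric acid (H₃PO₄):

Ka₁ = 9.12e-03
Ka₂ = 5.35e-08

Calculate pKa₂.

pKa₂ = -log(Ka₂) = -log(5.35e-08) = 7.27.

pK_{a2} = 7.27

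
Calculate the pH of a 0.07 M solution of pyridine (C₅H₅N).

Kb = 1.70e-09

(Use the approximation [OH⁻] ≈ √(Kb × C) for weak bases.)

[OH⁻] = √(Kb × C) = √(1.70e-09 × 0.07) = 1.0909e-05. pOH = 4.96, pH = 14 - pOH

pH = 9.04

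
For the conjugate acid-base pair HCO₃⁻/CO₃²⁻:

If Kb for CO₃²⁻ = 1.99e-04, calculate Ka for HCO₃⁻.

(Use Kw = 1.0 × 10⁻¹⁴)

For a conjugate pair Ka × Kb = Kw, so Ka = Kw/Kb = 1.0 × 10⁻¹⁴ / 1.99e-04 = 5.03e-11.

K_a = 5.03e-11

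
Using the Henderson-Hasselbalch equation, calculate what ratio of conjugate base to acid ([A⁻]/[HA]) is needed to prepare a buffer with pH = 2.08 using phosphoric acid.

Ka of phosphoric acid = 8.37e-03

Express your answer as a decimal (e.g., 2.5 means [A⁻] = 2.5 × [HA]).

pKa = -log(8.37e-03) = 2.0773. pH = pKa + log([A⁻]/[HA]), so log([A⁻]/[HA]) = pH − pKa = 2.08 − 2.0773 = 0.0027. [A⁻]/[HA] = 10^(0.0027) = 1.01

[A⁻]/[HA] = 1.01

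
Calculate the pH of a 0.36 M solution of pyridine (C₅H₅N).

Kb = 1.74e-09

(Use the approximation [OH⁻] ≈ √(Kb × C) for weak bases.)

[OH⁻] = √(Kb × C) = √(1.74e-09 × 0.36) = 2.5028e-05. pOH = 4.60, pH = 14 - pOH

pH = 9.40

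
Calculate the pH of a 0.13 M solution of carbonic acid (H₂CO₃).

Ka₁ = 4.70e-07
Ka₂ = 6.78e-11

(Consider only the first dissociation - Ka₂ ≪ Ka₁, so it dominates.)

First dissociation dominates. From Ka₁ = [H⁺][HA⁻]/[H₂A], x² + Ka₁·x − Ka₁·C = 0 with C = 0.13 M and Ka₁ = 4.70e-07. Solving: [H⁺] = (−Ka₁ + √(Ka₁² + 4·Ka₁·C)) / 2 = 2.4695e-04 M. pH = -log(2.4695e-04) = 3.61.

pH = 3.61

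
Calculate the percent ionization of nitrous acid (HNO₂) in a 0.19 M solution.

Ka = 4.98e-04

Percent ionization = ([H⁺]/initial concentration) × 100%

Using Ka equilibrium: x² + Ka×x - Ka×C = 0. Solving: [H⁺] = 9.4815e-03. Percent = (9.4815e-03/0.19) × 100

Percent ionization = 4.99%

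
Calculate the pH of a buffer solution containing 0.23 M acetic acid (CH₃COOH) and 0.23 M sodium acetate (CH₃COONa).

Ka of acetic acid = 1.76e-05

pKa = -log(1.76e-05) = 4.75. pH = pKa + log([A⁻]/[HA]) = 4.75 + log(0.23/0.23)

pH = 4.75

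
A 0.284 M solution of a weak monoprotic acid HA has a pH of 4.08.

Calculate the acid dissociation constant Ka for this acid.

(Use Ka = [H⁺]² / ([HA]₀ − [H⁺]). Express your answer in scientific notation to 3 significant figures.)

[H⁺] = 10^(−pH) = 10^(−4.08) = 8.318e-05 M. For HA ⇌ H⁺ + A⁻, Ka = [H⁺][A⁻]/[HA] = [H⁺]² / ([HA]₀ − [H⁺]) = (8.318e-05)² / (0.284 − 8.318e-05) = 2.44e-08.

K_a = 2.44e-08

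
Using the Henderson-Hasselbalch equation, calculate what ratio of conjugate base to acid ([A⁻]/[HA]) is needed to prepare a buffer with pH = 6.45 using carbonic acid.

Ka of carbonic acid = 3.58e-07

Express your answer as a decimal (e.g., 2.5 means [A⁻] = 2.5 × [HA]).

pKa = -log(3.58e-07) = 6.4461. pH = pKa + log([A⁻]/[HA]), so log([A⁻]/[HA]) = pH − pKa = 6.45 − 6.4461 = 0.0039. [A⁻]/[HA] = 10^(0.0039) = 1.01

[A⁻]/[HA] = 1.01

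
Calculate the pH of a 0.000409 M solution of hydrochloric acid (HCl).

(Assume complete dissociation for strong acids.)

[H⁺] = 0.000409 M for strong acid. pH = -log[H⁺] = -log(0.000409)

pH = 3.39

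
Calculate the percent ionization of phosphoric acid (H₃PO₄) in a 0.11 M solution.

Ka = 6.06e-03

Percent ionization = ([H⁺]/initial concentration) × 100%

Using Ka equilibrium: x² + Ka×x - Ka×C = 0. Solving: [H⁺] = 2.2966e-02. Percent = (2.2966e-02/0.11) × 100

Percent ionization = 20.9%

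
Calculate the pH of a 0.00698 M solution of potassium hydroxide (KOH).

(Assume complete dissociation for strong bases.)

[OH⁻] = 0.00698 M for strong base. pOH = -log[OH⁻] = 2.16, pH = 14 - pOH

pH = 11.84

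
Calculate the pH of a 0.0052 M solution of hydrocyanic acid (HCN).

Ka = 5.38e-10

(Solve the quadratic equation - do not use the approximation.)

x² + Ka×x - Ka×C = 0. Using quadratic formula: [H⁺] = 1.6723e-06

pH = 5.78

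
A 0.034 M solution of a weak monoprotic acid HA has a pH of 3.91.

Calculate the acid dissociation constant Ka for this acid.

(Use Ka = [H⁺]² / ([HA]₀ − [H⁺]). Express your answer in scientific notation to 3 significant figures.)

[H⁺] = 10^(−pH) = 10^(−3.91) = 1.230e-04 M. For HA ⇌ H⁺ + A⁻, Ka = [H⁺][A⁻]/[HA] = [H⁺]² / ([HA]₀ − [H⁺]) = (1.230e-04)² / (0.034 − 1.230e-04) = 4.47e-07.

K_a = 4.47e-07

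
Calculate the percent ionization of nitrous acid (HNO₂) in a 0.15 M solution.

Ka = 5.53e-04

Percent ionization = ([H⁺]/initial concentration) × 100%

Using Ka equilibrium: x² + Ka×x - Ka×C = 0. Solving: [H⁺] = 8.8354e-03. Percent = (8.8354e-03/0.15) × 100

Percent ionization = 5.89%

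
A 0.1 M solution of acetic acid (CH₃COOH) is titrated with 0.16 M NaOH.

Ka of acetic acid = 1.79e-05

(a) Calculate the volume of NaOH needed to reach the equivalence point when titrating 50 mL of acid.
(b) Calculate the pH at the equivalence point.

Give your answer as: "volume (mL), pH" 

moles acid = 0.1 × 50/1000 = 0.005 mol; V_base = moles/0.16 × 1000 = 31.2 mL. At equivalence only the conjugate base is present: [A⁻] = 0.005/0.081 = 6.1538e-02 M. Kb = Kw/Ka = 5.59e-10; [OH⁻] = √(Kb × [A⁻]) = 5.8634e-06; pOH = 5.23; pH = 14 - pOH = 8.77.

V = 31.2 mL, pH = 8.77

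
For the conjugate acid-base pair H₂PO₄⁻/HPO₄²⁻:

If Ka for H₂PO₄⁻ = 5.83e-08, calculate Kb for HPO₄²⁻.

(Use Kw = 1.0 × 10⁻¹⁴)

For a conjugate pair Ka × Kb = Kw, so Kb = Kw/Ka = 1.0 × 10⁻¹⁴ / 5.83e-08 = 1.72e-07.

K_b = 1.72e-07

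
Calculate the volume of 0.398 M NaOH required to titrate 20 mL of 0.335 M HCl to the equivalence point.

At equivalence: moles acid = moles base. moles HCl = 0.335 × 20/1000 = 0.0067 mol. V_base = moles / 0.398 × 1000 = 16.8 mL.

V_{base} = 16.8 mL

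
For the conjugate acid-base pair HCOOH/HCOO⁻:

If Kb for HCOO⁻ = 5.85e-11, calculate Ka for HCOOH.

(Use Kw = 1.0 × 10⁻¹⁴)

For a conjugate pair Ka × Kb = Kw, so Ka = Kw/Kb = 1.0 × 10⁻¹⁴ / 5.85e-11 = 1.71e-04.

K_a = 1.71e-04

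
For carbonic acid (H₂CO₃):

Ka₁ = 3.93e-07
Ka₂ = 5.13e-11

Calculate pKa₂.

pKa₂ = -log(Ka₂) = -log(5.13e-11) = 10.29.

pK_{a2} = 10.29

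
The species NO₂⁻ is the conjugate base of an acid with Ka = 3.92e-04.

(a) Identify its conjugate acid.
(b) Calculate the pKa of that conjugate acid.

(a) The conjugate acid is formed by adding one H⁺ to NO₂⁻, giving HNO₂. (b) pKa = -log(Ka) = -log(3.92e-04) = 3.41.

Conjugate acid: HNO₂; pK_a = 3.41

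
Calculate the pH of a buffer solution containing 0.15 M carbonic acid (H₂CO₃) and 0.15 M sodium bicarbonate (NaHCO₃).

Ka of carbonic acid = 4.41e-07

pKa = -log(4.41e-07) = 6.36. pH = pKa + log([A⁻]/[HA]) = 6.36 + log(0.15/0.15)

pH = 6.36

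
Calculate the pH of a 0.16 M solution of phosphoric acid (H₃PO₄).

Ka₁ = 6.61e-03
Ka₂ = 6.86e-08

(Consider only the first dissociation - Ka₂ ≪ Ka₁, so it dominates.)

First dissociation dominates. From Ka₁ = [H⁺][HA⁻]/[H₂A], x² + Ka₁·x − Ka₁·C = 0 with C = 0.16 M and Ka₁ = 6.61e-03. Solving: [H⁺] = (−Ka₁ + √(Ka₁² + 4·Ka₁·C)) / 2 = 2.9383e-02 M. pH = -log(2.9383e-02) = 1.53.

pH = 1.53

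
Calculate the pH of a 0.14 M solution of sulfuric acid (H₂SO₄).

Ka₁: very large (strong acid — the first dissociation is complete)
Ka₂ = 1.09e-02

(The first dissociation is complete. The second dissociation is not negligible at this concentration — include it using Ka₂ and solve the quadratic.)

First dissociation is complete: [H⁺]₀ = [HSO₄⁻]₀ = C = 0.14 M. Second dissociation HSO₄⁻ ⇌ H⁺ + SO₄²⁻: let x = [SO₄²⁻]. Ka₂ = (C + x)·x / (C − x) = 1.09e-02 → x² + (C + Ka₂)·x − Ka₂·C = 0 → x² + 0.15090·x − 1.526e-03 = 0. x = (−0.15090 + √(0.15090² + 4 × 1.526e-03)) / 2 = 9.5129e-03 M. [H⁺] = C + x = 0.14 + 9.5129e-03 = 1.4951e-01 M. pH = -log(1.4951e-01) = 0.83.

pH = 0.83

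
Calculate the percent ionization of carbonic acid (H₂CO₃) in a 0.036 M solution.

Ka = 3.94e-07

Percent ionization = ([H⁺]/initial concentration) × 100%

Using Ka equilibrium: x² + Ka×x - Ka×C = 0. Solving: [H⁺] = 1.1890e-04. Percent = (1.1890e-04/0.036) × 100

Percent ionization = 0.33%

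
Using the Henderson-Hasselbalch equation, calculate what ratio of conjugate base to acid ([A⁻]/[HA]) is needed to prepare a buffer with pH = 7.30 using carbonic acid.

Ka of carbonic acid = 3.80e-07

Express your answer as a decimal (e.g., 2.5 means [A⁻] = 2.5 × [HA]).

pKa = -log(3.80e-07) = 6.4202. pH = pKa + log([A⁻]/[HA]), so log([A⁻]/[HA]) = pH − pKa = 7.30 − 6.4202 = 0.8798. [A⁻]/[HA] = 10^(0.8798) = 7.58

[A⁻]/[HA] = 7.58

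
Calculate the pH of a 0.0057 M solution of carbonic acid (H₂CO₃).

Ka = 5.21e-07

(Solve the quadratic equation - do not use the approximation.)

x² + Ka×x - Ka×C = 0. Using quadratic formula: [H⁺] = 5.4235e-05

pH = 4.27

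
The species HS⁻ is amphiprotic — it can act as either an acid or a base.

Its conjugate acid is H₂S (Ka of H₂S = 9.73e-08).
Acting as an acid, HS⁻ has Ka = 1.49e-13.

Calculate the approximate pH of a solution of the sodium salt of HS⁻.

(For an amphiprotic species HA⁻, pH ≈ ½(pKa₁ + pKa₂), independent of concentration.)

pKa₁ = -log(9.73e-08) = 7.01; pKa₂ = -log(1.49e-13) = 12.83. For an amphiprotic species, pH ≈ ½(pKa₁ + pKa₂) = ½(7.01 + 12.83) = 9.92.

pH = 9.92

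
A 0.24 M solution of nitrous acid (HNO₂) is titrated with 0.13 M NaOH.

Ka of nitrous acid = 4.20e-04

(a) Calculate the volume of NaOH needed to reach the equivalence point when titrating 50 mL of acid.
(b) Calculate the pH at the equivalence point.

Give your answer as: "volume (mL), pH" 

moles acid = 0.24 × 50/1000 = 0.012 mol; V_base = moles/0.13 × 1000 = 92.3 mL. At equivalence only the conjugate base is present: [A⁻] = 0.012/0.142 = 8.4324e-02 M. Kb = Kw/Ka = 2.38e-11; [OH⁻] = √(Kb × [A⁻]) = 1.4169e-06; pOH = 5.85; pH = 14 - pOH = 8.15.

V = 92.3 mL, pH = 8.15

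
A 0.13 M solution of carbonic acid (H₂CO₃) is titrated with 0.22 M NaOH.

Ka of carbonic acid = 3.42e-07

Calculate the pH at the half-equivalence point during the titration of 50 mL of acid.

At half-equivalence [HA] = [A⁻], so Henderson-Hasselbalch gives pH = pKa = -log(3.42e-07) = 6.47.

pH = pKa = 6.47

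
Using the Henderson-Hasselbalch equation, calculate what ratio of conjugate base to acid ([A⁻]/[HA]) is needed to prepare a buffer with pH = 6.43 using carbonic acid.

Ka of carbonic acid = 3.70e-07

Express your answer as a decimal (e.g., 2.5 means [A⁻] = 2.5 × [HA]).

pKa = -log(3.70e-07) = 6.4318. pH = pKa + log([A⁻]/[HA]), so log([A⁻]/[HA]) = pH − pKa = 6.43 − 6.4318 = -0.0018. [A⁻]/[HA] = 10^(-0.0018) = 0.996

[A⁻]/[HA] = 0.996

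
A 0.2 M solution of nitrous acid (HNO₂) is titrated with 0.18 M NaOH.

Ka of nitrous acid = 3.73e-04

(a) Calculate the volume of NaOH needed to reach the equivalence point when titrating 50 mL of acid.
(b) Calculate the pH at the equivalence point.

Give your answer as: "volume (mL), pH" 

moles acid = 0.2 × 50/1000 = 0.01 mol; V_base = moles/0.18 × 1000 = 55.6 mL. At equivalence only the conjugate base is present: [A⁻] = 0.01/0.106 = 9.4737e-02 M. Kb = Kw/Ka = 2.68e-11; [OH⁻] = √(Kb × [A⁻]) = 1.5937e-06; pOH = 5.80; pH = 14 - pOH = 8.20.

V = 55.6 mL, pH = 8.20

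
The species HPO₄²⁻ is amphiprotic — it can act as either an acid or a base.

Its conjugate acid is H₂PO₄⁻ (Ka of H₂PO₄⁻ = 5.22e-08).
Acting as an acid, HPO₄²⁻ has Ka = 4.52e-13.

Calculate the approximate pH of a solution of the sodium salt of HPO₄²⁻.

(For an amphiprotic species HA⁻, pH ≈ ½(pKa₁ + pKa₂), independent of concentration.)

pKa₁ = -log(5.22e-08) = 7.28; pKa₂ = -log(4.52e-13) = 12.34. For an amphiprotic species, pH ≈ ½(pKa₁ + pKa₂) = ½(7.28 + 12.34) = 9.81.

pH = 9.81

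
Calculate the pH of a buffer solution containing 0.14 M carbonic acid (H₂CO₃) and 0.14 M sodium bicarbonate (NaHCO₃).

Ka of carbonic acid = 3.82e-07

pKa = -log(3.82e-07) = 6.42. pH = pKa + log([A⁻]/[HA]) = 6.42 + log(0.14/0.14)

pH = 6.42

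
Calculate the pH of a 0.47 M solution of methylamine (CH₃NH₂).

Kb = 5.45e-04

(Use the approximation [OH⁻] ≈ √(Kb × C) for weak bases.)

[OH⁻] = √(Kb × C) = √(5.45e-04 × 0.47) = 1.6005e-02. pOH = 1.80, pH = 14 - pOH

pH = 12.20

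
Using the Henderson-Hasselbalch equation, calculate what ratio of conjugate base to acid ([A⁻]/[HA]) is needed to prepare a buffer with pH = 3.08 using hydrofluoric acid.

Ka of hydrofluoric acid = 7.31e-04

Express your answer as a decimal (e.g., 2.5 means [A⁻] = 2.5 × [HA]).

pKa = -log(7.31e-04) = 3.1361. pH = pKa + log([A⁻]/[HA]), so log([A⁻]/[HA]) = pH − pKa = 3.08 − 3.1361 = -0.0561. [A⁻]/[HA] = 10^(-0.0561) = 0.879

[A⁻]/[HA] = 0.879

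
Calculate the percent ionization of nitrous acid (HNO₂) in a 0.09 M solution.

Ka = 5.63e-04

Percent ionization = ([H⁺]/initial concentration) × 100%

Using Ka equilibrium: x² + Ka×x - Ka×C = 0. Solving: [H⁺] = 6.8424e-03. Percent = (6.8424e-03/0.09) × 100

Percent ionization = 7.6%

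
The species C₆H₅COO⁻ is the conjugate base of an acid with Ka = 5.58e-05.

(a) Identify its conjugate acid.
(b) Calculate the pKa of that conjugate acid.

(a) The conjugate acid is formed by adding one H⁺ to C₆H₅COO⁻, giving C₆H₅COOH. (b) pKa = -log(Ka) = -log(5.58e-05) = 4.25.

Conjugate acid: C₆H₅COOH; pK_a = 4.25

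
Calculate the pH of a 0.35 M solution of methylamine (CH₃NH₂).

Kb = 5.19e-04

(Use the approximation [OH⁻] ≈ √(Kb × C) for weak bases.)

[OH⁻] = √(Kb × C) = √(5.19e-04 × 0.35) = 1.3478e-02. pOH = 1.87, pH = 14 - pOH

pH = 12.13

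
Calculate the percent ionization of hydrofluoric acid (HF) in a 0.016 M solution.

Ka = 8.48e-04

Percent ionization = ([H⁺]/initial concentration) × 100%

Using Ka equilibrium: x² + Ka×x - Ka×C = 0. Solving: [H⁺] = 3.2838e-03. Percent = (3.2838e-03/0.016) × 100

Percent ionization = 20.5%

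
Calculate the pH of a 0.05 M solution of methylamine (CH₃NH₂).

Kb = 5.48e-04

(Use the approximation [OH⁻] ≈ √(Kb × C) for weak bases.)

[OH⁻] = √(Kb × C) = √(5.48e-04 × 0.05) = 5.2345e-03. pOH = 2.28, pH = 14 - pOH

pH = 11.72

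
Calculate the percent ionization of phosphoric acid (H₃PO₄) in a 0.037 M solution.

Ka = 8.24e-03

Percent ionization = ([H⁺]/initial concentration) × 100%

Using Ka equilibrium: x² + Ka×x - Ka×C = 0. Solving: [H⁺] = 1.3820e-02. Percent = (1.3820e-02/0.037) × 100

Percent ionization = 37.4%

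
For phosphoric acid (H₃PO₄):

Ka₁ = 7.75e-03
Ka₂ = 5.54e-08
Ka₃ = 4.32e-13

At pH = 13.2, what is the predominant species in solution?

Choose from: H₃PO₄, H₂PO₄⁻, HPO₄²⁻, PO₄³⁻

pKa₁ = 2.11, pKa₂ = 7.26, pKa₃ = 12.36. For a polyprotic acid the predominant species crosses at each pKa: below pKa_n the protonated form dominates, above it the deprotonated form does. At pH = 13.2, the predominant species is PO₄³⁻.

PO₄³⁻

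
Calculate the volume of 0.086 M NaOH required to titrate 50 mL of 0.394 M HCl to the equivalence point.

At equivalence: moles acid = moles base. moles HCl = 0.394 × 50/1000 = 0.0197 mol. V_base = moles / 0.086 × 1000 = 229.1 mL.

V_{base} = 229.1 mL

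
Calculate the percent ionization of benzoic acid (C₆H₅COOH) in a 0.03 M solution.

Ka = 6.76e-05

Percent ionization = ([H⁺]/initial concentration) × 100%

Using Ka equilibrium: x² + Ka×x - Ka×C = 0. Solving: [H⁺] = 1.3907e-03. Percent = (1.3907e-03/0.03) × 100

Percent ionization = 4.64%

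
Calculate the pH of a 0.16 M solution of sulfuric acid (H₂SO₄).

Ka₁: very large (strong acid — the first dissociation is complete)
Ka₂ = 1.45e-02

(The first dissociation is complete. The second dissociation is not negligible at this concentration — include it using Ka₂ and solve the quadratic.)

First dissociation is complete: [H⁺]₀ = [HSO₄⁻]₀ = C = 0.16 M. Second dissociation HSO₄⁻ ⇌ H⁺ + SO₄²⁻: let x = [SO₄²⁻]. Ka₂ = (C + x)·x / (C − x) = 1.45e-02 → x² + (C + Ka₂)·x − Ka₂·C = 0 → x² + 0.17450·x − 2.320e-03 = 0. x = (−0.17450 + √(0.17450² + 4 × 2.320e-03)) / 2 = 1.2412e-02 M. [H⁺] = C + x = 0.16 + 1.2412e-02 = 1.7241e-01 M. pH = -log(1.7241e-01) = 0.76.

pH = 0.76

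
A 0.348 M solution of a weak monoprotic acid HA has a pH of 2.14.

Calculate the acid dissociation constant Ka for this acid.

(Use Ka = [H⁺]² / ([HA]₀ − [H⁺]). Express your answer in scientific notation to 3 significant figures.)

[H⁺] = 10^(−pH) = 10^(−2.14) = 7.244e-03 M. For HA ⇌ H⁺ + A⁻, Ka = [H⁺][A⁻]/[HA] = [H⁺]² / ([HA]₀ − [H⁺]) = (7.244e-03)² / (0.348 − 7.244e-03) = 1.54e-04.

K_a = 1.54e-04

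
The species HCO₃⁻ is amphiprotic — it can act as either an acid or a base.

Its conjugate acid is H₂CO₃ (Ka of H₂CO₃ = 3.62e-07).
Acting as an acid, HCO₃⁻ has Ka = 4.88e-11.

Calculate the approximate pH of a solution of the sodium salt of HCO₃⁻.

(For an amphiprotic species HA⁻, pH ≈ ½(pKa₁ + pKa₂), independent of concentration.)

pKa₁ = -log(3.62e-07) = 6.44; pKa₂ = -log(4.88e-11) = 10.31. For an amphiprotic species, pH ≈ ½(pKa₁ + pKa₂) = ½(6.44 + 10.31) = 8.38.

pH = 8.38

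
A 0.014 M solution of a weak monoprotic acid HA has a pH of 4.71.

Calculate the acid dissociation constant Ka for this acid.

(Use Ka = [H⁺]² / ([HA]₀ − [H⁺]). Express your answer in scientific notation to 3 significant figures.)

[H⁺] = 10^(−pH) = 10^(−4.71) = 1.950e-05 M. For HA ⇌ H⁺ + A⁻, Ka = [H⁺][A⁻]/[HA] = [H⁺]² / ([HA]₀ − [H⁺]) = (1.950e-05)² / (0.014 − 1.950e-05) = 2.72e-08.

K_a = 2.72e-08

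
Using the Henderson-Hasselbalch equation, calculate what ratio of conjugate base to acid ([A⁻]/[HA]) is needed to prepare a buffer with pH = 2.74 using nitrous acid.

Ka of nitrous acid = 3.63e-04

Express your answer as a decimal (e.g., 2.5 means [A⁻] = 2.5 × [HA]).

pKa = -log(3.63e-04) = 3.4401. pH = pKa + log([A⁻]/[HA]), so log([A⁻]/[HA]) = pH − pKa = 2.74 − 3.4401 = -0.7001. [A⁻]/[HA] = 10^(-0.7001) = 0.199

[A⁻]/[HA] = 0.199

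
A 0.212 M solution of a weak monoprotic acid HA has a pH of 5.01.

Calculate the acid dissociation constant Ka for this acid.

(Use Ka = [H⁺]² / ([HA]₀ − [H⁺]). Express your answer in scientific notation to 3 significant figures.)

[H⁺] = 10^(−pH) = 10^(−5.01) = 9.772e-06 M. For HA ⇌ H⁺ + A⁻, Ka = [H⁺][A⁻]/[HA] = [H⁺]² / ([HA]₀ − [H⁺]) = (9.772e-06)² / (0.212 − 9.772e-06) = 4.50e-10.

K_a = 4.50e-10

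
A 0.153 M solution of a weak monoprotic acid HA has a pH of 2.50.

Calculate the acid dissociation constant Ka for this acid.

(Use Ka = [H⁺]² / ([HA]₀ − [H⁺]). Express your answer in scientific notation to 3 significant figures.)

[H⁺] = 10^(−pH) = 10^(−2.50) = 3.162e-03 M. For HA ⇌ H⁺ + A⁻, Ka = [H⁺][A⁻]/[HA] = [H⁺]² / ([HA]₀ − [H⁺]) = (3.162e-03)² / (0.153 − 3.162e-03) = 6.67e-05.

K_a = 6.67e-05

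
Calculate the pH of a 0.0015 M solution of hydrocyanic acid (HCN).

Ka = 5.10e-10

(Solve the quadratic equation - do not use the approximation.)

x² + Ka×x - Ka×C = 0. Using quadratic formula: [H⁺] = 8.7439e-07

pH = 6.06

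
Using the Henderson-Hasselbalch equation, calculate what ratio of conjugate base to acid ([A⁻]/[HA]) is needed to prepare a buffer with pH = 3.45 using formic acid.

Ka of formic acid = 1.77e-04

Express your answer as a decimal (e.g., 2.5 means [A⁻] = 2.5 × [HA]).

pKa = -log(1.77e-04) = 3.7520. pH = pKa + log([A⁻]/[HA]), so log([A⁻]/[HA]) = pH − pKa = 3.45 − 3.7520 = -0.3020. [A⁻]/[HA] = 10^(-0.3020) = 0.499

[A⁻]/[HA] = 0.499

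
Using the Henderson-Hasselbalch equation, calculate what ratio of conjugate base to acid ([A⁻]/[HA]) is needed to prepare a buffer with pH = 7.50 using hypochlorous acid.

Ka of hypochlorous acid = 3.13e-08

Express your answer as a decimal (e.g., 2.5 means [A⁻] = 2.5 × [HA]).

pKa = -log(3.13e-08) = 7.5045. pH = pKa + log([A⁻]/[HA]), so log([A⁻]/[HA]) = pH − pKa = 7.50 − 7.5045 = -0.0045. [A⁻]/[HA] = 10^(-0.0045) = 0.990

[A⁻]/[HA] = 0.990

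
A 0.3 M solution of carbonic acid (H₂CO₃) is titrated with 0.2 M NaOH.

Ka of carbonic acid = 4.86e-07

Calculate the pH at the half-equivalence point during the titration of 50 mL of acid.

At half-equivalence [HA] = [A⁻], so Henderson-Hasselbalch gives pH = pKa = -log(4.86e-07) = 6.31.

pH = pKa = 6.31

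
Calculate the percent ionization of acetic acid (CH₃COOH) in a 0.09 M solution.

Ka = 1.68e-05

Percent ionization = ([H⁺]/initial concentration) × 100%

Using Ka equilibrium: x² + Ka×x - Ka×C = 0. Solving: [H⁺] = 1.2213e-03. Percent = (1.2213e-03/0.09) × 100

Percent ionization = 1.36%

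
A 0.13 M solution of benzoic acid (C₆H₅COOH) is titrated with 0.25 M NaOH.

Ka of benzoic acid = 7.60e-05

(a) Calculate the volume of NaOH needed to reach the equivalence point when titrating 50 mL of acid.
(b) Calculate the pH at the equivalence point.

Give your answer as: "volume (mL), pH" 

moles acid = 0.13 × 50/1000 = 0.0065 mol; V_base = moles/0.25 × 1000 = 26.0 mL. At equivalence only the conjugate base is present: [A⁻] = 0.0065/0.076 = 8.5526e-02 M. Kb = Kw/Ka = 1.32e-10; [OH⁻] = √(Kb × [A⁻]) = 3.3546e-06; pOH = 5.47; pH = 14 - pOH = 8.53.

V = 26.0 mL, pH = 8.53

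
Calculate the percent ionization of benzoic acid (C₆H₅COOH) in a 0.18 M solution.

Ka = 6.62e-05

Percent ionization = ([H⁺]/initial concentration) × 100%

Using Ka equilibrium: x² + Ka×x - Ka×C = 0. Solving: [H⁺] = 3.4190e-03. Percent = (3.4190e-03/0.18) × 100

Percent ionization = 1.9%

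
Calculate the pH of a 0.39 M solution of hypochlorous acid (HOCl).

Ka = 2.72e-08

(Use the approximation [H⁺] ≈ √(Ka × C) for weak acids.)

[H⁺] = √(Ka × C) = √(2.72e-08 × 0.39) = 1.0300e-04. pH = -log(1.0300e-04)

pH = 3.99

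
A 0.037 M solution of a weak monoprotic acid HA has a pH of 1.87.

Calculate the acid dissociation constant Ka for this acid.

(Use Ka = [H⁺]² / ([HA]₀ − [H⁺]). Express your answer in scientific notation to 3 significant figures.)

[H⁺] = 10^(−pH) = 10^(−1.87) = 1.349e-02 M. For HA ⇌ H⁺ + A⁻, Ka = [H⁺][A⁻]/[HA] = [H⁺]² / ([HA]₀ − [H⁺]) = (1.349e-02)² / (0.037 − 1.349e-02) = 7.74e-03.

K_a = 7.74e-03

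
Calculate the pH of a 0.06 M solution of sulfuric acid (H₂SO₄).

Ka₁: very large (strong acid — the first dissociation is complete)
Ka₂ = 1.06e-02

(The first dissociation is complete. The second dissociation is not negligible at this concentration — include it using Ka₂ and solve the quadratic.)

First dissociation is complete: [H⁺]₀ = [HSO₄⁻]₀ = C = 0.06 M. Second dissociation HSO₄⁻ ⇌ H⁺ + SO₄²⁻: let x = [SO₄²⁻]. Ka₂ = (C + x)·x / (C − x) = 1.06e-02 → x² + (C + Ka₂)·x − Ka₂·C = 0 → x² + 0.07060·x − 6.360e-04 = 0. x = (−0.07060 + √(0.07060² + 4 × 6.360e-04)) / 2 = 8.0831e-03 M. [H⁺] = C + x = 0.06 + 8.0831e-03 = 6.8083e-02 M. pH = -log(6.8083e-02) = 1.17.

pH = 1.17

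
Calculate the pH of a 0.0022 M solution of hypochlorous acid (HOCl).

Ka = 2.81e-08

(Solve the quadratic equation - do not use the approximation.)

x² + Ka×x - Ka×C = 0. Using quadratic formula: [H⁺] = 7.8485e-06

pH = 5.11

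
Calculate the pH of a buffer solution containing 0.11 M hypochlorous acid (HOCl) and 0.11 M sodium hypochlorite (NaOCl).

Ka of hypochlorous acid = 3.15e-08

pKa = -log(3.15e-08) = 7.50. pH = pKa + log([A⁻]/[HA]) = 7.50 + log(0.11/0.11)

pH = 7.50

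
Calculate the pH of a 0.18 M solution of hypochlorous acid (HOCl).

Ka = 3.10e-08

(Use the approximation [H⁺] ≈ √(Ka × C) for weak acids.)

[H⁺] = √(Ka × C) = √(3.10e-08 × 0.18) = 7.4699e-05. pH = -log(7.4699e-05)

pH = 4.13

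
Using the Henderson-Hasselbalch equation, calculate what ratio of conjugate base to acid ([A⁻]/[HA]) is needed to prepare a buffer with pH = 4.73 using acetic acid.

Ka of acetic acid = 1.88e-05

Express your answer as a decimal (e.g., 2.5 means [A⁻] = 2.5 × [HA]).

pKa = -log(1.88e-05) = 4.7258. pH = pKa + log([A⁻]/[HA]), so log([A⁻]/[HA]) = pH − pKa = 4.73 − 4.7258 = 0.0042. [A⁻]/[HA] = 10^(0.0042) = 1.01

[A⁻]/[HA] = 1.01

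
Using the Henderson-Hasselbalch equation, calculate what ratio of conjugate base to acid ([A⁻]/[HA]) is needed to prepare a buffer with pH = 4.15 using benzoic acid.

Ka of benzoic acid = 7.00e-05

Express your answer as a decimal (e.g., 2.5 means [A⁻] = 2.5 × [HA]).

pKa = -log(7.00e-05) = 4.1549. pH = pKa + log([A⁻]/[HA]), so log([A⁻]/[HA]) = pH − pKa = 4.15 − 4.1549 = -0.0049. [A⁻]/[HA] = 10^(-0.0049) = 0.989

[A⁻]/[HA] = 0.989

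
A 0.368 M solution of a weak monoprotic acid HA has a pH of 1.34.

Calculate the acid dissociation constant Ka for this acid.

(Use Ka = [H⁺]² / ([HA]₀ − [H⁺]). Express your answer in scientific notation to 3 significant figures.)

[H⁺] = 10^(−pH) = 10^(−1.34) = 4.571e-02 M. For HA ⇌ H⁺ + A⁻, Ka = [H⁺][A⁻]/[HA] = [H⁺]² / ([HA]₀ − [H⁺]) = (4.571e-02)² / (0.368 − 4.571e-02) = 6.48e-03.

K_a = 6.48e-03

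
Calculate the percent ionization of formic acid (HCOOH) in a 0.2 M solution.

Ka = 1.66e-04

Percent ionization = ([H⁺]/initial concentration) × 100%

Using Ka equilibrium: x² + Ka×x - Ka×C = 0. Solving: [H⁺] = 5.6795e-03. Percent = (5.6795e-03/0.2) × 100

Percent ionization = 2.84%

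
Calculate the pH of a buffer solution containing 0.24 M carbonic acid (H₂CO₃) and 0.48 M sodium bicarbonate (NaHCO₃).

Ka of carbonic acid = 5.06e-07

pKa = -log(5.06e-07) = 6.30. pH = pKa + log([A⁻]/[HA]) = 6.30 + log(0.48/0.24)

pH = 6.60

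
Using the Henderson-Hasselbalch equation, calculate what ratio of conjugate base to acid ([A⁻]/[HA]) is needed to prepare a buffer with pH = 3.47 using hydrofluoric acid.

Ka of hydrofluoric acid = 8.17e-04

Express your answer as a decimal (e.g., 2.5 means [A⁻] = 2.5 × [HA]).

pKa = -log(8.17e-04) = 3.0878. pH = pKa + log([A⁻]/[HA]), so log([A⁻]/[HA]) = pH − pKa = 3.47 − 3.0878 = 0.3822. [A⁻]/[HA] = 10^(0.3822) = 2.41

[A⁻]/[HA] = 2.41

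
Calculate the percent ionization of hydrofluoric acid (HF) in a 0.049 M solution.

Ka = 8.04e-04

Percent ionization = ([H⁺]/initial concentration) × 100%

Using Ka equilibrium: x² + Ka×x - Ka×C = 0. Solving: [H⁺] = 5.8875e-03. Percent = (5.8875e-03/0.049) × 100

Percent ionization = 12%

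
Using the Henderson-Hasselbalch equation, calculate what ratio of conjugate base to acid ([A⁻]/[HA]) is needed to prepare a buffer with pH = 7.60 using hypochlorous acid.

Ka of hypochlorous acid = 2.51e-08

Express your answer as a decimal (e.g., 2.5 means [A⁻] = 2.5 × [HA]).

pKa = -log(2.51e-08) = 7.6003. pH = pKa + log([A⁻]/[HA]), so log([A⁻]/[HA]) = pH − pKa = 7.60 − 7.6003 = -0.0003. [A⁻]/[HA] = 10^(-0.0003) = 0.999

[A⁻]/[HA] = 0.999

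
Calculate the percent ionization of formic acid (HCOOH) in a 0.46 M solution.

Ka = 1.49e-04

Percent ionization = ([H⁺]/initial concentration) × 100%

Using Ka equilibrium: x² + Ka×x - Ka×C = 0. Solving: [H⁺] = 8.2047e-03. Percent = (8.2047e-03/0.46) × 100

Percent ionization = 1.78%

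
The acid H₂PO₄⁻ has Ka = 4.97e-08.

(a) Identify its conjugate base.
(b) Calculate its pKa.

(a) The conjugate base is formed by removing one H⁺ from H₂PO₄⁻, giving HPO₄²⁻. (b) pKa = -log(Ka) = -log(4.97e-08) = 7.30.

Conjugate base: HPO₄²⁻; pK_a = 7.30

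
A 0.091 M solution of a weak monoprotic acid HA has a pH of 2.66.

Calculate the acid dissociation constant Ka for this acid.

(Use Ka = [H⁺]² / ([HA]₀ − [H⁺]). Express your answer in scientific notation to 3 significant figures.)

[H⁺] = 10^(−pH) = 10^(−2.66) = 2.188e-03 M. For HA ⇌ H⁺ + A⁻, Ka = [H⁺][A⁻]/[HA] = [H⁺]² / ([HA]₀ − [H⁺]) = (2.188e-03)² / (0.091 − 2.188e-03) = 5.39e-05.

K_a = 5.39e-05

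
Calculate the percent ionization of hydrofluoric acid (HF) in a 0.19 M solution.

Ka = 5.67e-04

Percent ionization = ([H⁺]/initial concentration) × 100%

Using Ka equilibrium: x² + Ka×x - Ka×C = 0. Solving: [H⁺] = 1.0100e-02. Percent = (1.0100e-02/0.19) × 100

Percent ionization = 5.32%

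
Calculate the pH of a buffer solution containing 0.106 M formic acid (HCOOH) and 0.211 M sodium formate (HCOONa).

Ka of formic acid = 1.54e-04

pKa = -log(1.54e-04) = 3.81. pH = pKa + log([A⁻]/[HA]) = 3.81 + log(0.211/0.106)

pH = 4.11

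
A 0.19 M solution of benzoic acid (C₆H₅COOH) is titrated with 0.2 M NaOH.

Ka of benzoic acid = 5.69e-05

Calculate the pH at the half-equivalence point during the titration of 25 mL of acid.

At half-equivalence [HA] = [A⁻], so Henderson-Hasselbalch gives pH = pKa = -log(5.69e-05) = 4.24.

pH = pKa = 4.24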